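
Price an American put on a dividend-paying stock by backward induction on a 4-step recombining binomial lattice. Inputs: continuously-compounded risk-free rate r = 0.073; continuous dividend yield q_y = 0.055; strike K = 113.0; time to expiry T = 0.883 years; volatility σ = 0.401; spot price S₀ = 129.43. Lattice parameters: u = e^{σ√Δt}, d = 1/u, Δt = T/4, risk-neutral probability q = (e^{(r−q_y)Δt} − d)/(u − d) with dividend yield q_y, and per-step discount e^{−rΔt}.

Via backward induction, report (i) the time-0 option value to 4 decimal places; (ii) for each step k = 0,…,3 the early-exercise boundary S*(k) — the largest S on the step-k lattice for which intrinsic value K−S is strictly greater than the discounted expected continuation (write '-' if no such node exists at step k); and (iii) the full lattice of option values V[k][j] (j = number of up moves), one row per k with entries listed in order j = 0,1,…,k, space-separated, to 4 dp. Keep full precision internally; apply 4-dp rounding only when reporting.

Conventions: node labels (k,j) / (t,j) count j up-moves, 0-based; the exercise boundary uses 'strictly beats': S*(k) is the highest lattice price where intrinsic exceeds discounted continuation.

price = 10.6759
boundary = - - - 73.5468
tree:
10.6759
17.1473 3.5606
26.6549 6.7450 0.0000
39.4532 12.7775 0.0000 0.0000
52.0828 24.2052 0.0000 0.0000 0.0000

params: Δt=0.22075 u=1.20732 d=0.82828 q=0.46354 e^(-rΔt)=0.98401
t_4 payoffs: 52.0828 24.2052 0.0000 0.0000 0.0000
t_3: node(3,0) S=73.5468 payoff=39.4532 vs cont=38.5344 → 39.4532 [stop]  node(3,1) S=107.2041 payoff=5.7959 vs cont=12.7775 → 12.7775 [wait]  node(3,2) S=156.2639 payoff=0.0000 vs cont=0.0000 → 0.0000 [wait]  node(3,3) S=227.7750 payoff=0.0000 vs cont=0.0000 → 0.0000 [wait]  ⇒ S*(3)=73.5468
t_2: node(2,0) S=88.7948 payoff=24.2052 vs cont=26.6549 → 26.6549 [wait]  node(2,1) S=129.4300 payoff=0.0000 vs cont=6.7450 → 6.7450 [wait]  node(2,2) S=188.6611 payoff=0.0000 vs cont=0.0000 → 0.0000 [wait]  ⇒ S*(2)=-
t_1: node(1,0) S=107.2041 payoff=5.7959 vs cont=17.1473 → 17.1473 [wait]  node(1,1) S=156.2639 payoff=0.0000 vs cont=3.5606 → 3.5606 [wait]  ⇒ S*(1)=-
t_0: node(0,0) S=129.4300 payoff=0.0000 vs cont=10.6759 → 10.6759 [wait]  ⇒ S*(0)=-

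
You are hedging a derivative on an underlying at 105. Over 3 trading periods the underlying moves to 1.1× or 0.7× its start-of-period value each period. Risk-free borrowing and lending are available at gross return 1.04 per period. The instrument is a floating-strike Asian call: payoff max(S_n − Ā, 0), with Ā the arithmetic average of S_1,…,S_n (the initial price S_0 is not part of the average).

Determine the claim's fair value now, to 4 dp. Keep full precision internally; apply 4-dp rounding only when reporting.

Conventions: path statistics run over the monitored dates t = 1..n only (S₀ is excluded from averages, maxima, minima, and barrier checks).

price = 7.4815

No-arbitrage gives p* = (R−d)/(u−d) = 0.8500: enumerate every path, weight its payoff by its p*-probability, and discount by R^3.
Enumerate all 2^3 = 8 price paths (U = up ×1.1, D = down ×0.7); each path with k up-moves has probability p*^k·(1−p*)^(3−k).
DDD: Ā=53.6550, payoff=0.0000, prob=0.003375
UDD: Ā=84.3150, payoff=0.0000, prob=0.019125
DUD: Ā=70.3150, payoff=0.0000, prob=0.019125
UUD: Ā=110.4950, payoff=0.0000, prob=0.108375
DDU: Ā=60.5150, payoff=0.0000, prob=0.019125
UDU: Ā=95.0950, payoff=0.0000, prob=0.108375
DUU: Ā=81.0950, payoff=7.8400, prob=0.108375
UUU: Ā=127.4350, payoff=12.3200, prob=0.614125
Price = Σ prob·payoff / R^3 = 8.415680 / 1.124864 = 7.4815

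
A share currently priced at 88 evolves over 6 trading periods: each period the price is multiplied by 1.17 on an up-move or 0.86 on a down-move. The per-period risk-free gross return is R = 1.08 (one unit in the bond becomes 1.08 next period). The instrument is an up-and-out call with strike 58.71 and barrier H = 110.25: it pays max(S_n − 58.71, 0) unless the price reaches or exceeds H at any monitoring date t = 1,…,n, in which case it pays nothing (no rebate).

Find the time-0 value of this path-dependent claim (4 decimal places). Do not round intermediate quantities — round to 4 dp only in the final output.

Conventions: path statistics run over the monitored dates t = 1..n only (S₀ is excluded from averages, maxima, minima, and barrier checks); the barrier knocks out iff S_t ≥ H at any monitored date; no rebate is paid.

price = 2.6140

Set p* = 0.7097 (from d < R < u); the path-dependent value is the discounted p*-expectation over all price paths.
Enumerate all 2^6 = 64 price paths (U = up ×1.17, D = down ×0.86); each path with k up-moves has probability p*^k·(1−p*)^(6−k).
DDDDDD: M=75.6800, payoff=0.0000, prob=0.000599
UDDDDD: M=102.9600, payoff=0.0000, prob=0.001464
DUDDDD: M=88.5456, payoff=0.0000, prob=0.001464
UUDDDD: M=120.4632, payoff=0.0000, prob=0.003578
DDUDDD: M=76.1492, payoff=0.0000, prob=0.001464
UDUDDD: M=103.5984, payoff=7.1844, prob=0.003578
DUUDDD: M=103.5984, payoff=7.1844, prob=0.003578
UUUDDD: M=140.9419, payoff=0.0000, prob=0.008746
DDDUDD: M=75.6800, payoff=0.0000, prob=0.001464
UDDUDD: M=102.9600, payoff=7.1844, prob=0.003578
DUDUDD: M=89.0946, payoff=7.1844, prob=0.003578
UUDUDD: M=121.2101, payoff=0.0000, prob=0.008746
DDUUDD: M=89.0946, payoff=7.1844, prob=0.003578
UDUUDD: M=121.2101, payoff=0.0000, prob=0.008746
DUUUDD: M=121.2101, payoff=0.0000, prob=0.008746
UUUUDD: M=164.9021, payoff=0.0000, prob=0.021380
DDDDUD: M=75.6800, payoff=0.0000, prob=0.001464
UDDDUD: M=102.9600, payoff=7.1844, prob=0.003578
DUDDUD: M=88.5456, payoff=7.1844, prob=0.003578
UUDDUD: M=120.4632, payoff=0.0000, prob=0.008746
DDUDUD: M=76.6213, payoff=7.1844, prob=0.003578
UDUDUD: M=104.2407, payoff=30.9370, prob=0.008746
DUUDUD: M=104.2407, payoff=30.9370, prob=0.008746
UUUDUD: M=141.8158, payoff=0.0000, prob=0.021380
DDDUUD: M=76.6213, payoff=7.1844, prob=0.003578
UDDUUD: M=104.2407, payoff=30.9370, prob=0.008746
DUDUUD: M=104.2407, payoff=30.9370, prob=0.008746
UUDUUD: M=141.8158, payoff=0.0000, prob=0.021380
DDUUUD: M=104.2407, payoff=30.9370, prob=0.008746
UDUUUD: M=141.8158, payoff=0.0000, prob=0.021380
DUUUUD: M=141.8158, payoff=0.0000, prob=0.021380
UUUUUD: M=192.9354, payoff=0.0000, prob=0.052262
DDDDDU: M=75.6800, payoff=0.0000, prob=0.001464
UDDDDU: M=102.9600, payoff=7.1844, prob=0.003578
DUDDDU: M=88.5456, payoff=7.1844, prob=0.003578
UUDDDU: M=120.4632, payoff=0.0000, prob=0.008746
DDUDDU: M=76.1492, payoff=7.1844, prob=0.003578
UDUDDU: M=103.5984, payoff=30.9370, prob=0.008746
DUUDDU: M=103.5984, payoff=30.9370, prob=0.008746
UUUDDU: M=140.9419, payoff=0.0000, prob=0.021380
DDDUDU: M=75.6800, payoff=7.1844, prob=0.003578
UDDUDU: M=102.9600, payoff=30.9370, prob=0.008746
DUDUDU: M=89.6470, payoff=30.9370, prob=0.008746
UUDUDU: M=121.9616, payoff=0.0000, prob=0.021380
DDUUDU: M=89.6470, payoff=30.9370, prob=0.008746
UDUUDU: M=121.9616, payoff=0.0000, prob=0.021380
DUUUDU: M=121.9616, payoff=0.0000, prob=0.021380
UUUUDU: M=165.9245, payoff=0.0000, prob=0.052262
DDDDUU: M=75.6800, payoff=7.1844, prob=0.003578
UDDDUU: M=102.9600, payoff=30.9370, prob=0.008746
DUDDUU: M=89.6470, payoff=30.9370, prob=0.008746
UUDDUU: M=121.9616, payoff=0.0000, prob=0.021380
DDUDUU: M=89.6470, payoff=30.9370, prob=0.008746
UDUDUU: M=121.9616, payoff=0.0000, prob=0.021380
DUUDUU: M=121.9616, payoff=0.0000, prob=0.021380
UUUDUU: M=165.9245, payoff=0.0000, prob=0.052262
DDDUUU: M=89.6470, payoff=30.9370, prob=0.008746
UDDUUU: M=121.9616, payoff=0.0000, prob=0.021380
DUDUUU: M=121.9616, payoff=0.0000, prob=0.021380
UUDUUU: M=165.9245, payoff=0.0000, prob=0.052262
DDUUUU: M=121.9616, payoff=0.0000, prob=0.021380
UDUUUU: M=165.9245, payoff=0.0000, prob=0.052262
DUUUUU: M=165.9245, payoff=0.0000, prob=0.052262
UUUUUU: M=225.7344, payoff=0.0000, prob=0.127751
Price = Σ prob·payoff / R^6 = 4.148068 / 1.586874 = 2.6140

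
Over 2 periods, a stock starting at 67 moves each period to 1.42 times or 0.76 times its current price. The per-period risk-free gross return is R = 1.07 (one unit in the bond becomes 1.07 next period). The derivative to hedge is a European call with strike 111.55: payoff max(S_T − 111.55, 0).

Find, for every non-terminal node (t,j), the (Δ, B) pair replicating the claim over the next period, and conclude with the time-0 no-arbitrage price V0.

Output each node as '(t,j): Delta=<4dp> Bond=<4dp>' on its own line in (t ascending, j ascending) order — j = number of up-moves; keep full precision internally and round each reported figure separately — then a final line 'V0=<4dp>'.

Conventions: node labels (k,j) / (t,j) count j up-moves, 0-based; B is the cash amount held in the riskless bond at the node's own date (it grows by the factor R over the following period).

No-arbitrage ⇒ martingale measure with p* = (R−d)/(u−d) = 0.4697.
At maturity the claim pays: V(2,0)=0.0000, V(2,1)=0.0000, V(2,2)=23.5488
  t=1,j=0: stock 50.9200 → up 72.3064 (V=0.0000), down 38.6992 (V=0.0000). Price 0.0000; hedge Δ=0.0000, bond B=0.0000.
  t=1,j=1: stock 95.1400 → up 135.0988 (V=23.5488), down 72.3064 (V=0.0000). Price 10.3372; hedge Δ=0.3750, bond B=-25.3428.
  t=0,j=0: stock 67.0000 → up 95.1400 (V=10.3372), down 50.9200 (V=0.0000). Price 4.5377; hedge Δ=0.2338, bond B=-11.1247.
As a check, the time-0 holding Δ(0,0)·S0 + B(0,0) comes to 4.5377 — exactly V0.

(0,0): Delta=0.2338 Bond=-11.1247
(1,0): Delta=0.0000 Bond=0.0000
(1,1): Delta=0.3750 Bond=-25.3428
V0=4.5377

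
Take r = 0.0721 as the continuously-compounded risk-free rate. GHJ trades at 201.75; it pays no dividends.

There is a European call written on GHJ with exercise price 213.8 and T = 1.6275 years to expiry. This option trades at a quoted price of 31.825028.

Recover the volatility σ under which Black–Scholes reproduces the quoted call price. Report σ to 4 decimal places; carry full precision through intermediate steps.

At σ = 0.2579 the Black–Scholes value reproduces the quote:
σ√T = 0.2579·√1.6275 = 0.329012
d₁ = (ln(S/K) + (r+σ²/2)T) / (σ√T) = (ln(201.75/213.8) + (0.0721+0.2579²/2)·1.6275) / 0.329012 = (-0.058012 + 0.171467) / 0.329012 = 0.344837
d₂ = d₁ − σ√T = 0.344837 − 0.329012 = 0.015825
e^{−rT} = 0.889280
N(d₁) = 0.634892,  N(d₂) = 0.506313
V = S·N(d₁) − K·e^{−rT}·N(d₂) = 128.089367 − 96.264340 = 31.825028 (equal to the quote); since ∂V/∂σ > 0 for all σ, the implied volatility is unique

sigma = 0.2579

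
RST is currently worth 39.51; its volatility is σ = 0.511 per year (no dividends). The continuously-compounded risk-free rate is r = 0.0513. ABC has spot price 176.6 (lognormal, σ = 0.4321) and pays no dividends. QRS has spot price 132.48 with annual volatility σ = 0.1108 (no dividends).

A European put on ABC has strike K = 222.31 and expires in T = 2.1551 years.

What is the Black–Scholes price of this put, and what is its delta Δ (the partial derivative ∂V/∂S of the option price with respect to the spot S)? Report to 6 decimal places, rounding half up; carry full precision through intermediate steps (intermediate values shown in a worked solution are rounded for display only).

σ√T = 0.4321·√2.1551 = 0.634334
d₁ = (ln(S/K) + (r+σ²/2)T) / (σ√T) = (ln(176.6/222.31) + (0.0513+0.4321²/2)·2.1551) / 0.634334 = (-0.230186 + 0.311746) / 0.634334 = 0.128577
d₂ = d₁ − σ√T = 0.128577 − 0.634334 = -0.505757
e^{−rT} = 0.895336
N(−d₁) = 0.448846,  N(−d₂) = 0.693486
Put price V = K·e^{−rT}·N(−d₂) − S·N(−d₁) = 138.032941 − 79.266219 = 58.766722
Δ = −N(−d₁) = -0.448846

price = 58.766722
Δ = -0.448846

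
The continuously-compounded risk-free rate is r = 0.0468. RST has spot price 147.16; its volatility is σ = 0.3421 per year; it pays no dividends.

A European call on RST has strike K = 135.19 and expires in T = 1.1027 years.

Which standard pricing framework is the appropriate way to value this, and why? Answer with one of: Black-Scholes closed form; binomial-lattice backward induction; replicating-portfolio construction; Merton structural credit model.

framework: Black-Scholes closed form

Key observation: everything needed for the exact continuous-time valuation of the European call on RST (strike 135.19) is given, and no feature rules the closed form out.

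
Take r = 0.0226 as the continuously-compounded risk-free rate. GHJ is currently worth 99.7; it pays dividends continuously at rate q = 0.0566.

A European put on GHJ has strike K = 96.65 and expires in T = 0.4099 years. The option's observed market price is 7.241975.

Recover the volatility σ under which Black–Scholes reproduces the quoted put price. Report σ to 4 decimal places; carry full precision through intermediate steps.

At σ = 0.3266 the Black–Scholes value reproduces the quote:
σ√T = 0.3266·√0.4099 = 0.209101
d₁ = (ln(S/K) + (r−q+σ²/2)T) / (σ√T) = (ln(99.7/96.65) + (0.0226−0.0566+0.3266²/2)·0.4099) / 0.209101 = (0.031069 + 0.007925) / 0.209101 = 0.186486
d₂ = d₁ − σ√T = 0.186486 − 0.209101 = -0.022614
e^{−rT} = 0.990779
e^{−qT} = 0.977067
N(−d₁) = 0.426032,  N(−d₂) = 0.509021
V = K·e^{−rT}·N(−d₂) − S·e^{−qT}·N(−d₁) = 48.743237 − 41.501262 = 7.241975 (the quoted price), and the Black–Scholes price is strictly increasing in σ, so σ is unique

sigma = 0.3266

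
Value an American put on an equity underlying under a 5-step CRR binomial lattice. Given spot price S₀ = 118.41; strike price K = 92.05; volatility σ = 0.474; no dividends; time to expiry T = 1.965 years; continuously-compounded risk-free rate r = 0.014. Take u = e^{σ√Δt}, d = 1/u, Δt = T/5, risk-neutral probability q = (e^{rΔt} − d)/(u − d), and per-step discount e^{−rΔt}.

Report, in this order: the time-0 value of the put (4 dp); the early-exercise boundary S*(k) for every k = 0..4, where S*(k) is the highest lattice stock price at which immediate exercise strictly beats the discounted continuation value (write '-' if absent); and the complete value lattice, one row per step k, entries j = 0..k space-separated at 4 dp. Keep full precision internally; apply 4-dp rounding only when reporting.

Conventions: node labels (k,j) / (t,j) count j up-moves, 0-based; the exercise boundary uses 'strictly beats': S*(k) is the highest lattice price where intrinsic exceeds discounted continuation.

price = 14.6510
boundary = - - - 48.5554 65.3564
tree:
14.6510
21.7250 5.6637
31.3419 9.5298 0.7222
43.4946 15.9803 1.2861 0.0000
55.9766 26.6936 2.2905 0.0000 0.0000
65.2499 43.4946 4.0793 0.0000 0.0000 0.0000

params: Δt=0.39300 u=1.34602 d=0.74293 q=0.43540 e^(-rΔt)=0.99451
t_5 payoffs: 65.2499 43.4946 4.0793 0.0000 0.0000 0.0000
t_4: node(4,0) S=36.0734 payoff=55.9766 vs cont=55.4715 → 55.9766 [stop]  node(4,1) S=65.3564 payoff=26.6936 vs cont=26.1886 → 26.6936 [stop]  node(4,2) S=118.4100 payoff=0.0000 vs cont=2.2905 → 2.2905 [wait]  node(4,3) S=214.5304 payoff=0.0000 vs cont=0.0000 → 0.0000 [wait]  node(4,4) S=388.6776 payoff=0.0000 vs cont=0.0000 → 0.0000 [wait]  ⇒ S*(4)=65.3564
t_3: node(3,0) S=48.5554 payoff=43.4946 vs cont=42.9895 → 43.4946 [stop]  node(3,1) S=87.9707 payoff=4.0793 vs cont=15.9803 → 15.9803 [wait]  node(3,2) S=159.3818 payoff=0.0000 vs cont=1.2861 → 1.2861 [wait]  node(3,3) S=288.7614 payoff=0.0000 vs cont=0.0000 → 0.0000 [wait]  ⇒ S*(3)=48.5554
t_2: node(2,0) S=65.3564 payoff=26.6936 vs cont=31.3419 → 31.3419 [wait]  node(2,1) S=118.4100 payoff=0.0000 vs cont=9.5298 → 9.5298 [wait]  node(2,2) S=214.5304 payoff=0.0000 vs cont=0.7222 → 0.7222 [wait]  ⇒ S*(2)=-
t_1: node(1,0) S=87.9707 payoff=4.0793 vs cont=21.7250 → 21.7250 [wait]  node(1,1) S=159.3818 payoff=0.0000 vs cont=5.6637 → 5.6637 [wait]  ⇒ S*(1)=-
t_0: node(0,0) S=118.4100 payoff=0.0000 vs cont=14.6510 → 14.6510 [wait]  ⇒ S*(0)=-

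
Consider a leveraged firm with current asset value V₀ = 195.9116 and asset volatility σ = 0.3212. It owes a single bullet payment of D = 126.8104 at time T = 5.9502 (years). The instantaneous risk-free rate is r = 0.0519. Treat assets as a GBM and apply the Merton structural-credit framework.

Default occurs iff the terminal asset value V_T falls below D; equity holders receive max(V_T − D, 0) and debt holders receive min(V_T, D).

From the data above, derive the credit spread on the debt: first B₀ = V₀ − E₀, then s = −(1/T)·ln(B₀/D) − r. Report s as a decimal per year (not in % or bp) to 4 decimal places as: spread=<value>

Apply the equity-as-call identities (strike 126.8104, horizon 5.9502 years):
d₁ = [ln(V₀/D) + (r + σ²/2)T] / (σ√T)
   = [ln(195.9116/126.8104) + (0.0519 + 0.5·0.3212²)·5.9502] / (0.3212·√5.9502)
   = [0.434970 + 0.615755] / 0.783504 = 1.341059
d₂ = d₁ − σ√T = 1.341059 − 0.783504 = 0.557555
N(d₁) = 0.910049,  N(d₂) = 0.711426,  e^(−rT) = 0.734316
E₀ = V₀·N(d₁) − D·e^(−rT)·N(d₂)
   = 195.9116·0.910049 − 126.8104·0.734316·0.711426 = 112.042004
B₀ = V₀ − E₀ = 195.9116 − 112.042004 = 83.869596
spread = −(1/T)·ln(B₀/D) − r = −(1/5.9502)·ln(83.869596/126.8104) − 0.0519 = 0.01758168

spread=0.0176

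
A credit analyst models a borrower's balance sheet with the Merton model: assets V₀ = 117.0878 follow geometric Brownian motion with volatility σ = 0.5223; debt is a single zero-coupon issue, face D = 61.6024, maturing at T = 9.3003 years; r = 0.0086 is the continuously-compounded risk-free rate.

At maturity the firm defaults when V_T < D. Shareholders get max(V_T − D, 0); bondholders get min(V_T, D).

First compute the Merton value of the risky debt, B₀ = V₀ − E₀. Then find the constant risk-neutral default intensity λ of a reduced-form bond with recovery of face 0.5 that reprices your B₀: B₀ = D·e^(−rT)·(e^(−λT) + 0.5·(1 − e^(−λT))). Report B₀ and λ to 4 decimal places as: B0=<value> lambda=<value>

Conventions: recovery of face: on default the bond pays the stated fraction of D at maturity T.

B0=33.1760 lambda=0.1926

Equity is a call on the firm's assets struck at D = 61.6024:
d₁ = [ln(V₀/D) + (r + σ²/2)T] / (σ√T)
   = [ln(117.0878/61.6024) + (0.0086 + 0.5·0.5223²)·9.3003] / (0.5223·√9.3003)
   = [0.642223 + 1.348531] / 1.592827 = 1.249825
d₂ = d₁ − σ√T = 1.249825 − 1.592827 = -0.343002
N(d₁) = 0.894318,  N(d₂) = 0.365799,  e^(−rT) = 0.923132
E₀ = V₀·N(d₁) − D·e^(−rT)·N(d₂)
   = 117.0878·0.894318 − 61.6024·0.923132·0.365799 = 83.911824
B₀ = V₀ − E₀ = 117.0878 − 83.911824 = 33.175976
e^(−λT) = (B₀·e^(rT)/D − 0.5)/(1 − 0.5) = (33.1760·1.083268/61.6024 − 0.5)/0.5 = 0.16678914
λ = −ln(0.16678914)/9.3003 = 0.192577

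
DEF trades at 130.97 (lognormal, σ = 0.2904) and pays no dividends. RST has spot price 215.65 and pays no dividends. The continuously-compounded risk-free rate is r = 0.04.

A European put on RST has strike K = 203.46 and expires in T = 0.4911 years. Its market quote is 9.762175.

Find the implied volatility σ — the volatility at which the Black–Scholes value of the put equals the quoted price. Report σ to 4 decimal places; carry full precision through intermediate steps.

sigma = 0.2867

At σ = 0.2867 the Black–Scholes value reproduces the quote:
σ√T = 0.2867·√0.4911 = 0.200915
d₁ = (ln(S/K) + (r+σ²/2)T) / (σ√T) = (ln(215.65/203.46) + (0.04+0.2867²/2)·0.4911) / 0.200915 = (0.058187 + 0.039827) / 0.200915 = 0.487842
d₂ = d₁ − σ√T = 0.487842 − 0.200915 = 0.286926
e^{−rT} = 0.980548
N(−d₁) = 0.312831,  N(−d₂) = 0.387084
V = K·e^{−rT}·N(−d₂) − S·N(−d₁) = 77.224192 − 67.462017 = 9.762175 (equal to the quote); since ∂V/∂σ > 0 for all σ, the implied volatility is unique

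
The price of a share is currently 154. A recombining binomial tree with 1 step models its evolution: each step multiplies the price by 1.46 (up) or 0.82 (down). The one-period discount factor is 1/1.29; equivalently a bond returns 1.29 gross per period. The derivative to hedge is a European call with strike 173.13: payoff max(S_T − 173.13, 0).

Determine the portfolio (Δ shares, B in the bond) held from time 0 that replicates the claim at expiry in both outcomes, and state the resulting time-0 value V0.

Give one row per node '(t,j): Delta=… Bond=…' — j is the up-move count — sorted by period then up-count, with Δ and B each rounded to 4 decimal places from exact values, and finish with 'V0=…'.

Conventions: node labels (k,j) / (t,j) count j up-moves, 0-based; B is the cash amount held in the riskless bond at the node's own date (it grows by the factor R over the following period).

The replicating-portfolio and risk-neutral prices coincide; use p* = (1.29−0.82)/(1.46−0.82) = 0.7344 for the latter.
Expiry values: V(1,0)=0.0000, V(1,1)=51.7100
Node (0,0) S=154.0000: V=(p*·51.7100+(1−p*)·0.0000)/1.29=29.4376; Δ=(51.7100−0.0000)/(224.8400−126.2800)=0.5247; B=V−Δ·S=-51.3593
Sanity check at the root: Δ(0,0)·S0 + B(0,0) reproduces V0 = 29.4376.

(0,0): Delta=0.5247 Bond=-51.3593
V0=29.4376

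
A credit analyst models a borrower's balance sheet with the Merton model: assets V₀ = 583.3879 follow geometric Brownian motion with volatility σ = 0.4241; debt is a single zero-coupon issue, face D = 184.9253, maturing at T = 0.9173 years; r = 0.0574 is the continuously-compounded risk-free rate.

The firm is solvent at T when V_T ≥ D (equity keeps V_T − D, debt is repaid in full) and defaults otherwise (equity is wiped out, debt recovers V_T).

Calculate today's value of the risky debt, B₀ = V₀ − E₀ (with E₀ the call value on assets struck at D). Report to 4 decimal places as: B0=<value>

With assets at 583.3879 and a single debt payment of 184.9253 at 0.9173 years:
d₁ = [ln(V₀/D) + (r + σ²/2)T] / (σ√T)
   = [ln(583.3879/184.9253) + (0.0574 + 0.5·0.4241²)·0.9173] / (0.4241·√0.9173)
   = [1.148900 + 0.135146] / 0.406185 = 3.161235
d₂ = d₁ − σ√T = 3.161235 − 0.406185 = 2.755050
N(d₁) = 0.999214,  N(d₂) = 0.997066,  e^(−rT) = 0.948709
E₀ = V₀·N(d₁) − D·e^(−rT)·N(d₂)
   = 583.3879·0.999214 − 184.9253·0.948709·0.997066 = 408.004092
B₀ = V₀ − E₀ = 583.3879 − 408.004092 = 175.383808

B0=175.3838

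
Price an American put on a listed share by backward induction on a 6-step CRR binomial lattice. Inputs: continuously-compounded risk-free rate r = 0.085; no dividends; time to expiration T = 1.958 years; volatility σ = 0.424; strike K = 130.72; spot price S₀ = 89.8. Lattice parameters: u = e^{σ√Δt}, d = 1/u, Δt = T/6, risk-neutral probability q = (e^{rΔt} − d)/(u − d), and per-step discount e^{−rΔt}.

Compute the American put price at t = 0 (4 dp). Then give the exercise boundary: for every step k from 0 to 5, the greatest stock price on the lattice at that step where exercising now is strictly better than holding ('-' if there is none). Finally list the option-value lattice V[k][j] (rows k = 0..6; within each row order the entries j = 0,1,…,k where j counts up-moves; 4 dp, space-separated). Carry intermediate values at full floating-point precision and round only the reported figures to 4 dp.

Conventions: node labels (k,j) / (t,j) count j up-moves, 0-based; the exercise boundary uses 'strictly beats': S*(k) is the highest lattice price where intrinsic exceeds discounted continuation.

Δt=0.32633, u=1.27406, d=0.78489, q=0.49724, disc=e^(-rΔt)=0.97264
k=6 terminal: V=max(K-S,0) → 109.7245 96.6392 75.3986 40.9200 0.0000 0.0000 0.0000
k=5: j=0 S=26.7497 intr=103.9703 cont=100.3942 V=103.9703[EX]; j=1 S=43.4212 intr=87.2988 cont=83.7227 V=87.2988[EX]; j=2 S=70.4831 intr=60.2369 cont=56.6608 V=60.2369[EX]; j=3 S=114.4110 intr=16.3090 cont=20.0102 V=20.0102[hold]; j=4 S=185.7167 intr=0.0000 cont=0.0000 V=0.0000[hold]; j=5 S=301.4631 intr=0.0000 cont=0.0000 V=0.0000[hold]  S*(5)=70.4831
k=4: j=0 S=34.0808 intr=96.6392 cont=93.0630 V=96.6392[EX]; j=1 S=55.3214 intr=75.3986 cont=71.8225 V=75.3986[EX]; j=2 S=89.8000 intr=40.9200 cont=39.1339 V=40.9200[EX]; j=3 S=145.7671 intr=0.0000 cont=9.7851 V=9.7851[hold]; j=4 S=236.6152 intr=0.0000 cont=0.0000 V=0.0000[hold]  S*(4)=89.8000
k=3: j=0 S=43.4212 intr=87.2988 cont=83.7227 V=87.2988[EX]; j=1 S=70.4831 intr=60.2369 cont=56.6608 V=60.2369[EX]; j=2 S=114.4110 intr=16.3090 cont=24.7426 V=24.7426[hold]; j=3 S=185.7167 intr=0.0000 cont=4.7850 V=4.7850[hold]  S*(3)=70.4831
k=2: j=0 S=55.3214 intr=75.3986 cont=71.8225 V=75.3986[EX]; j=1 S=89.8000 intr=40.9200 cont=41.4227 V=41.4227[hold]; j=2 S=145.7671 intr=0.0000 cont=14.4135 V=14.4135[hold]  S*(2)=55.3214
k=1: j=0 S=70.4831 intr=60.2369 cont=56.9039 V=60.2369[EX]; j=1 S=114.4110 intr=16.3090 cont=27.2268 V=27.2268[hold]  S*(1)=70.4831
k=0: j=0 S=89.8000 intr=40.9200 cont=42.6241 V=42.6241[hold]  S*(0)=-

price = 42.6241
boundary = - 70.4831 55.3214 70.4831 89.8000 70.4831
tree:
42.6241
60.2369 27.2268
75.3986 41.4227 14.4135
87.2988 60.2369 24.7426 4.7850
96.6392 75.3986 40.9200 9.7851 0.0000
103.9703 87.2988 60.2369 20.0102 0.0000 0.0000
109.7245 96.6392 75.3986 40.9200 0.0000 0.0000 0.0000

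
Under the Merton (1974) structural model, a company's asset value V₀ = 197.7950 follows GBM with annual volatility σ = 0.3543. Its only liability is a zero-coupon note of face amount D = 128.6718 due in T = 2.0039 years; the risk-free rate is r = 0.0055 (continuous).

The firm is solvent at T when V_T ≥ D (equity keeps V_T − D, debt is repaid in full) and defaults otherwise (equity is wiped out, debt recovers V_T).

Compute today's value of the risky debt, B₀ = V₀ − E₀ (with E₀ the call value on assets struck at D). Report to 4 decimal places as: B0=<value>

Equity is a call on the firm's assets struck at D = 128.6718:
d₁ = [ln(V₀/D) + (r + σ²/2)T] / (σ√T)
   = [ln(197.7950/128.6718) + (0.0055 + 0.5·0.3543²)·2.0039] / (0.3543·√2.0039)
   = [0.429966 + 0.136795] / 0.501544 = 1.130032
d₂ = d₁ − σ√T = 1.130032 − 0.501544 = 0.628488
N(d₁) = 0.870769,  N(d₂) = 0.735158,  e^(−rT) = 0.989039
E₀ = V₀·N(d₁) − D·e^(−rT)·N(d₂)
   = 197.7950·0.870769 − 128.6718·0.989039·0.735158 = 78.676444
B₀ = V₀ − E₀ = 197.7950 − 78.676444 = 119.118556

B0=119.1186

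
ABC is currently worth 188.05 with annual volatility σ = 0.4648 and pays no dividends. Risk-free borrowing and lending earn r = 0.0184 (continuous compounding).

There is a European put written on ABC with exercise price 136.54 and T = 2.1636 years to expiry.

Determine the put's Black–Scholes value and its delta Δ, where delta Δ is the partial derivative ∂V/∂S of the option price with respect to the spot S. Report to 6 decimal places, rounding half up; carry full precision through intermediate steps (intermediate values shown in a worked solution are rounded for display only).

σ√T = 0.4648·√2.1636 = 0.683683
d₁ = (ln(S/K) + (r+σ²/2)T) / (σ√T) = (ln(188.05/136.54) + (0.0184+0.4648²/2)·2.1636) / 0.683683 = (0.320090 + 0.273521) / 0.683683 = 0.868256
d₂ = d₁ − σ√T = 0.868256 − 0.683683 = 0.184573
e^{−rT} = 0.960972
N(−d₁) = 0.192627,  N(−d₂) = 0.426782
Put price V = K·e^{−rT}·N(−d₂) − S·N(−d₁) = 55.998519 − 36.223533 = 19.774987
Δ = −N(−d₁) = -0.192627

price = 19.774987
Δ = -0.192627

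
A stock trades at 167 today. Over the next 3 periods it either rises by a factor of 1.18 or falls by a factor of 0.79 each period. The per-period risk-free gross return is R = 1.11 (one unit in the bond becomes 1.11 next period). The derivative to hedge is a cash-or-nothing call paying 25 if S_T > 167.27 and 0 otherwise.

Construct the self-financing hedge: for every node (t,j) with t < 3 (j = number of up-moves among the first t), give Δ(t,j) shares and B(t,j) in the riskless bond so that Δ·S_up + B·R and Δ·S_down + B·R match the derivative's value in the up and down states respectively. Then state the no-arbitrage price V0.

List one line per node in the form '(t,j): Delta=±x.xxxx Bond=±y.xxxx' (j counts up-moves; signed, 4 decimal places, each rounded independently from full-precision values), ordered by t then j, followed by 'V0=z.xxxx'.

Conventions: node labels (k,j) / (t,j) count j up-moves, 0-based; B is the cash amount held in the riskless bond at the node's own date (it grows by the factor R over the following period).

(0,0): Delta=0.0918 Bond=1.4003
(1,0): Delta=0.3592 Bond=-33.7242
(1,1): Delta=0.0526 Bond=9.2715
(2,0): Delta=0.0000 Bond=0.0000
(2,1): Delta=0.4118 Bond=-45.6225
(2,2): Delta=0.0000 Bond=22.5225
V0=16.7245

Under the risk-neutral measure, an up-move has probability p* = (R−d)/(u−d) = 0.8205 and values discount at R = 1.11.
Terminal payoffs: V(3,0)=0.0000, V(3,1)=0.0000, V(3,2)=25.0000, V(3,3)=25.0000
(2,0): S=104.2247. Δ = (V_up−V_dn)/(S_up−S_dn) = (0.0000−0.0000)/(122.9851−82.3375) = 0.0000. V = [p*·0.0000 + (1−p*)·0.0000]/1.11 = 0.0000. B = V − Δ·S = 0.0000.
(2,1): S=155.6774. Δ = (V_up−V_dn)/(S_up−S_dn) = (25.0000−0.0000)/(183.6993−122.9851) = 0.4118. V = [p*·25.0000 + (1−p*)·0.0000]/1.11 = 18.4800. B = V − Δ·S = -45.6225.
(2,2): S=232.5308. Δ = (V_up−V_dn)/(S_up−S_dn) = (25.0000−25.0000)/(274.3863−183.6993) = 0.0000. V = [p*·25.0000 + (1−p*)·25.0000]/1.11 = 22.5225. B = V − Δ·S = 22.5225.
(1,0): S=131.9300. Δ = (V_up−V_dn)/(S_up−S_dn) = (18.4800−0.0000)/(155.6774−104.2247) = 0.3592. V = [p*·18.4800 + (1−p*)·0.0000]/1.11 = 13.6604. B = V − Δ·S = -33.7242.
(1,1): S=197.0600. Δ = (V_up−V_dn)/(S_up−S_dn) = (22.5225−18.4800)/(232.5308−155.6774) = 0.0526. V = [p*·22.5225 + (1−p*)·18.4800]/1.11 = 19.6369. B = V − Δ·S = 9.2715.
(0,0): S=167.0000. Δ = (V_up−V_dn)/(S_up−S_dn) = (19.6369−13.6604)/(197.0600−131.9300) = 0.0918. V = [p*·19.6369 + (1−p*)·13.6604]/1.11 = 16.7245. B = V − Δ·S = 1.4003.
Check: Δ(0,0)·S0 + B(0,0) = 16.7245 = V0.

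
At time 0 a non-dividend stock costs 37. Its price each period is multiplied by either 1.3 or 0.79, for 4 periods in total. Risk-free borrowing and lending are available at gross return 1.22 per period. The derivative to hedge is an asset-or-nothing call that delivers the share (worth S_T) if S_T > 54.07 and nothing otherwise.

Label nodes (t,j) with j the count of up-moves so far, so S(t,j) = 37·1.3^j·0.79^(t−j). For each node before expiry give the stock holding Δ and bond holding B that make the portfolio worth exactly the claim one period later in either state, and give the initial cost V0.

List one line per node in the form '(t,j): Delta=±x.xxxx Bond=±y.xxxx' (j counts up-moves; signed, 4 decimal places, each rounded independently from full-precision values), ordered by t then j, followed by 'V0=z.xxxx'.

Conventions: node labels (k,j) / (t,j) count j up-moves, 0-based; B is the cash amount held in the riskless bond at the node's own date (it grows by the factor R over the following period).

(0,0): Delta=1.3521 Bond=-15.0215
(1,0): Delta=2.0575 Bond=-38.9433
(1,1): Delta=1.2724 Bond=-14.4905
(2,0): Delta=0.0000 Bond=0.0000
(2,1): Delta=2.2901 Bond=-56.3501
(2,2): Delta=1.1573 Bond=-10.4837
(3,0): Delta=0.0000 Bond=0.0000
(3,1): Delta=0.0000 Bond=0.0000
(3,2): Delta=2.5490 Bond=-81.5372
(3,3): Delta=1.0000 Bond=0.0000
V0=35.0079

No-arbitrage ⇒ martingale measure with p* = (R−d)/(u−d) = 0.8431.
Terminal payoffs: V(4,0)=0.0000, V(4,1)=0.0000, V(4,2)=0.0000, V(4,3)=64.2183, V(4,4)=105.6757
  t=3,j=0: stock 18.2424 → up 23.7152 (V=0.0000), down 14.4115 (V=0.0000). Price 0.0000; hedge Δ=0.0000, bond B=0.0000.
  t=3,j=1: stock 30.0192 → up 39.0250 (V=0.0000), down 23.7152 (V=0.0000). Price 0.0000; hedge Δ=0.0000, bond B=0.0000.
  t=3,j=2: stock 49.3987 → up 64.2183 (V=64.2183), down 39.0250 (V=0.0000). Price 44.3810; hedge Δ=2.5490, bond B=-81.5372.
  t=3,j=3: stock 81.2890 → up 105.6757 (V=105.6757), down 64.2183 (V=64.2183). Price 81.2890; hedge Δ=1.0000, bond B=0.0000.
  t=2,j=0: stock 23.0917 → up 30.0192 (V=0.0000), down 18.2424 (V=0.0000). Price 0.0000; hedge Δ=0.0000, bond B=0.0000.
  t=2,j=1: stock 37.9990 → up 49.3987 (V=44.3810), down 30.0192 (V=0.0000). Price 30.6716; hedge Δ=2.2901, bond B=-56.3501.
  t=2,j=2: stock 62.5300 → up 81.2890 (V=81.2890), down 49.3987 (V=44.3810). Price 61.8848; hedge Δ=1.1573, bond B=-10.4837.
  t=1,j=0: stock 29.2300 → up 37.9990 (V=30.6716), down 23.0917 (V=0.0000). Price 21.1970; hedge Δ=2.0575, bond B=-38.9433.
  t=1,j=1: stock 48.1000 → up 62.5300 (V=61.8848), down 37.9990 (V=30.6716). Price 46.7120; hedge Δ=1.2724, bond B=-14.4905.
  t=0,j=0: stock 37.0000 → up 48.1000 (V=46.7120), down 29.2300 (V=21.1970). Price 35.0079; hedge Δ=1.3521, bond B=-15.0215.
Sanity check at the root: Δ(0,0)·S0 + B(0,0) reproduces V0 = 35.0079.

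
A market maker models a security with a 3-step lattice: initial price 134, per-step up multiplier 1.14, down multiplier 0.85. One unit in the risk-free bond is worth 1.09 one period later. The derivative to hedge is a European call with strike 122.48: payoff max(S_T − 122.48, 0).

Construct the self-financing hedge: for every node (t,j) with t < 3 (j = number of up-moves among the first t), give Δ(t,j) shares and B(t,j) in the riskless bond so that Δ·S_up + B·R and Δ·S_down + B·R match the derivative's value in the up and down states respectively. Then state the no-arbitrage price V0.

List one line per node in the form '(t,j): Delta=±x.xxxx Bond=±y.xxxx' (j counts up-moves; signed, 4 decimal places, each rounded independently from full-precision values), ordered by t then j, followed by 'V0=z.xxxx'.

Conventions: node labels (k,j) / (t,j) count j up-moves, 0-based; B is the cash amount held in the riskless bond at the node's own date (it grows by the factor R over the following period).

Under the risk-neutral measure, an up-move has probability p* = (R−d)/(u−d) = 0.8276 and values discount at R = 1.09.
Expiry values: V(3,0)=0.0000, V(3,1)=0.0000, V(3,2)=25.5444, V(3,3)=76.0469
Node (2,0) S=96.8150: V=(p*·0.0000+(1−p*)·0.0000)/1.09=0.0000; Δ=(0.0000−0.0000)/(110.3691−82.2927)=0.0000; B=V−Δ·S=0.0000
Node (2,1) S=129.8460: V=(p*·25.5444+(1−p*)·0.0000)/1.09=19.3947; Δ=(25.5444−0.0000)/(148.0244−110.3691)=0.6784; B=V−Δ·S=-68.6896
Node (2,2) S=174.1464: V=(p*·76.0469+(1−p*)·25.5444)/1.09=61.7794; Δ=(76.0469−25.5444)/(198.5269−148.0244)=1.0000; B=V−Δ·S=-112.3670
Node (1,0) S=113.9000: V=(p*·19.3947+(1−p*)·0.0000)/1.09=14.7255; Δ=(19.3947−0.0000)/(129.8460−96.8150)=0.5872; B=V−Δ·S=-52.1528
Node (1,1) S=152.7600: V=(p*·61.7794+(1−p*)·19.3947)/1.09=49.9741; Δ=(61.7794−19.3947)/(174.1464−129.8460)=0.9568; B=V−Δ·S=-96.1802
Node (0,0) S=134.0000: V=(p*·49.9741+(1−p*)·14.7255)/1.09=40.2722; Δ=(49.9741−14.7255)/(152.7600−113.9000)=0.9071; B=V−Δ·S=-81.2745
Verification: the root portfolio costs Δ(0,0)·S0 + B(0,0) = 40.2722, matching V0.

(0,0): Delta=0.9071 Bond=-81.2745
(1,0): Delta=0.5872 Bond=-52.1528
(1,1): Delta=0.9568 Bond=-96.1802
(2,0): Delta=0.0000 Bond=0.0000
(2,1): Delta=0.6784 Bond=-68.6896
(2,2): Delta=1.0000 Bond=-112.3670
V0=40.2722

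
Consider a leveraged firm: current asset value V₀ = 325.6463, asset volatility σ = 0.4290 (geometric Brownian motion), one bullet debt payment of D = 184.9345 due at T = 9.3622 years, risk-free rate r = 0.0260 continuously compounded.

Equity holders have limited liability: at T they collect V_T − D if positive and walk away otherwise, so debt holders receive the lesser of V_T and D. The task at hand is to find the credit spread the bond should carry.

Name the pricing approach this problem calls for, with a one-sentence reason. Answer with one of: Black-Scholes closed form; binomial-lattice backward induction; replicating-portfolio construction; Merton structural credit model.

framework: Merton structural credit model

Key observation: assets follow a GBM and default happens iff V_T < 184.9345; valuing claims on that split (equity as a call, risky debt as the residual) is the structural model's definition.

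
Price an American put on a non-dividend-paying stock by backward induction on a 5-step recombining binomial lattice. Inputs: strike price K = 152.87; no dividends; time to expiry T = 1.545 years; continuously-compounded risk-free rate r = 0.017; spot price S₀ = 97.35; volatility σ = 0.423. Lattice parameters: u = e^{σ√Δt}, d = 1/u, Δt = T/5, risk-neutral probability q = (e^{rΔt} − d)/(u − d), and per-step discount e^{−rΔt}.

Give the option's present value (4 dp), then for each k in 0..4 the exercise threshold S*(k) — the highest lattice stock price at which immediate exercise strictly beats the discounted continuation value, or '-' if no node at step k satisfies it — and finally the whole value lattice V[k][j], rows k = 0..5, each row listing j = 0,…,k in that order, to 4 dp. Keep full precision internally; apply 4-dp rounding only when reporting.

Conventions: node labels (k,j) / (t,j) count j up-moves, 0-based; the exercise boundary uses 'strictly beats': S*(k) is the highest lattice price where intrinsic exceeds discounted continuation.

price = 60.7917
boundary = - - 60.8274 76.9516 97.3500
tree:
60.7917
76.3387 42.6945
92.0426 58.2325 24.3975
104.7882 75.9184 37.5182 8.8113
114.8631 92.0426 55.5200 16.1809 0.0000
122.8269 104.7882 75.9184 29.7144 0.0000 0.0000

Δt=0.30900  u=1.26508  d=0.79046  q=0.45258  discount=0.99476
step 5 (expiry): payoffs max(K−S,0) = 122.8269 104.7882 75.9184 29.7144 0.0000 0.0000
step 4: (k=4,j=0): S=38.0069, K−S=114.8631, hold=114.0622 ⇒ V=114.8631 exercise | (k=4,j=1): S=60.8274, K−S=92.0426, hold=91.2417 ⇒ V=92.0426 exercise | (k=4,j=2): S=97.3500, K−S=55.5200, hold=54.7191 ⇒ V=55.5200 exercise | (k=4,j=3): S=155.8019, K−S=0.0000, hold=16.1809 ⇒ V=16.1809 continue | (k=4,j=4): S=249.3501, K−S=0.0000, hold=0.0000 ⇒ V=0.0000 continue  boundary S*=97.3500
step 3: (k=3,j=0): S=48.0818, K−S=104.7882, hold=103.9873 ⇒ V=104.7882 exercise | (k=3,j=1): S=76.9516, K−S=75.9184, hold=75.1175 ⇒ V=75.9184 exercise | (k=3,j=2): S=123.1556, K−S=29.7144, hold=37.5182 ⇒ V=37.5182 continue | (k=3,j=3): S=197.1020, K−S=0.0000, hold=8.8113 ⇒ V=8.8113 continue  boundary S*=76.9516
step 2: (k=2,j=0): S=60.8274, K−S=92.0426, hold=91.2417 ⇒ V=92.0426 exercise | (k=2,j=1): S=97.3500, K−S=55.5200, hold=58.2325 ⇒ V=58.2325 continue | (k=2,j=2): S=155.8019, K−S=0.0000, hold=24.3975 ⇒ V=24.3975 continue  boundary S*=60.8274
step 1: (k=1,j=0): S=76.9516, K−S=75.9184, hold=76.3387 ⇒ V=76.3387 continue | (k=1,j=1): S=123.1556, K−S=29.7144, hold=42.6945 ⇒ V=42.6945 continue  boundary S*=-
step 0: (k=0,j=0): S=97.3500, K−S=55.5200, hold=60.7917 ⇒ V=60.7917 continue  boundary S*=-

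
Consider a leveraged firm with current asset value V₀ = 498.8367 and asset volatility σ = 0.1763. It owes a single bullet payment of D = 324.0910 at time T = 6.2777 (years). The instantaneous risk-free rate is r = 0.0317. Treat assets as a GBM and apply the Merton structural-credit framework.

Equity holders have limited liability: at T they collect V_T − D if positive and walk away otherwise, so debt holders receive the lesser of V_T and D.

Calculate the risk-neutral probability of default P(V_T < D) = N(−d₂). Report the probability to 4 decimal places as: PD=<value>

Work the structural quantities from V₀ = 498.8367 against face 324.0910:
d₁ = [ln(V₀/D) + (r + σ²/2)T] / (σ√T)
   = [ln(498.8367/324.0910) + (0.0317 + 0.5·0.1763²)·6.2777] / (0.1763·√6.2777)
   = [0.431254 + 0.296564] / 0.441726 = 1.647671
d₂ = d₁ − σ√T = 1.647671 − 0.441726 = 1.205945
risk-neutral PD = N(−d₂) = N(-1.205945) = 0.113919

PD=0.1139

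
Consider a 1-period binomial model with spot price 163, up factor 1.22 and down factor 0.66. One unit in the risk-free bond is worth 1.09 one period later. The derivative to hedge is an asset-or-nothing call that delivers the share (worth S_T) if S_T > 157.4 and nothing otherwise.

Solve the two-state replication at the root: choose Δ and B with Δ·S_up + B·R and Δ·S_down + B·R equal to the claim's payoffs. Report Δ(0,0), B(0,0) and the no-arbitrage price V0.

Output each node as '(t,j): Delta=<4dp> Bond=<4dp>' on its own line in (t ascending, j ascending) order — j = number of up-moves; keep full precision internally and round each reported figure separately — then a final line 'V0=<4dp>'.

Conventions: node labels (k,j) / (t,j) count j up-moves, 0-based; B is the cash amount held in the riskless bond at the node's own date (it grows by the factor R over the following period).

(0,0): Delta=2.1786 Bond=-215.0190
V0=140.0881

Since d<R<u, set p* = (R−d)/(u−d) = 0.7679; price each node as the discounted p*-expectation of its children.
Payoffs at expiry: V(1,0)=0.0000, V(1,1)=198.8600
  t=0,j=0: stock 163.0000 → up 198.8600 (V=198.8600), down 107.5800 (V=0.0000). Price 140.0881; hedge Δ=2.1786, bond B=-215.0190.
Check: Δ(0,0)·S0 + B(0,0) = 140.0881 = V0.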